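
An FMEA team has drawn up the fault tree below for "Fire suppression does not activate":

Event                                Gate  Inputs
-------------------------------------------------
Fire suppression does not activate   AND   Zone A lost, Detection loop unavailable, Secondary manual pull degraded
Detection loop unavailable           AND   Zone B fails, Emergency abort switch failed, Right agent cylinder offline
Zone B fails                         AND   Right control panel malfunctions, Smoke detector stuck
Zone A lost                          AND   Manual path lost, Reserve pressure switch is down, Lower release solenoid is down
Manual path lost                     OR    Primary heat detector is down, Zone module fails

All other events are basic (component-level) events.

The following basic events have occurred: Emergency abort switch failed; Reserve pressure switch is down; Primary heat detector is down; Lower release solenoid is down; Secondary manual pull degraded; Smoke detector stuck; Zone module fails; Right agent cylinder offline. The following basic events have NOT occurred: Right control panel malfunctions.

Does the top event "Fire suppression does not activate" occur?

Manual path lost [OR]: Primary heat detector is down=occurs, Zone module fails=occurs → at least one input occurs → occurs.
Zone A lost [AND]: Manual path lost=occurs, Reserve pressure switch is down=occurs, Lower release solenoid is down=occurs → all inputs occur → occurs.
Zone B fails [AND]: Right control panel malfunctions=not, Smoke detector stuck=occurs → not all inputs occur → does not occur.
Detection loop unavailable [AND]: Zone B fails=not, Emergency abort switch failed=occurs, Right agent cylinder offline=occurs → not all inputs occur → does not occur.
Fire suppression does not activate [AND]: Zone A lost=occurs, Detection loop unavailable=not, Secondary manual pull degraded=occurs → not all inputs occur → does not occur.

No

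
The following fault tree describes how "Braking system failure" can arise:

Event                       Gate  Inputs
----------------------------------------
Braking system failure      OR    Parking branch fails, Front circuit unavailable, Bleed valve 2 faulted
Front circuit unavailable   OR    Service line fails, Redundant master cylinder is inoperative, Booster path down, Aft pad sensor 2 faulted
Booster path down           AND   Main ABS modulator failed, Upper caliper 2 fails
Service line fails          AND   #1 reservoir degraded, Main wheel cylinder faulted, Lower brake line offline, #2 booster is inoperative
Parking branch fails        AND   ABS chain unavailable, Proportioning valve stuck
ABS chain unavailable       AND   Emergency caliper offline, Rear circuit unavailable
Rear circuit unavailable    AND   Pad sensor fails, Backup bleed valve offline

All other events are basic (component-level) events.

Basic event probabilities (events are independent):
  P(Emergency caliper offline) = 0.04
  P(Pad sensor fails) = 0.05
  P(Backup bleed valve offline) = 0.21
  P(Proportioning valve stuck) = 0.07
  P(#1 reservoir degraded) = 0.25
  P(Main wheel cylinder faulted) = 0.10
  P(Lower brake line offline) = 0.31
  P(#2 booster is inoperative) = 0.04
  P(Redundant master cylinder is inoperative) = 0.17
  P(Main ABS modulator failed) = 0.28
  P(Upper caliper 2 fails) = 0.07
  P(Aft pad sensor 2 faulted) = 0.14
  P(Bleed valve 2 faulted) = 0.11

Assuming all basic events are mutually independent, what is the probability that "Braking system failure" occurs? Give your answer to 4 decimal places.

0.3774

P(Rear circuit unavailable) [AND] = 0.05 × 0.21 = 0.010500
P(ABS chain unavailable) [AND] = 0.04 × 0.010500 = 0.000420
P(Parking branch fails) [AND] = 0.000420 × 0.07 = 0.000029
P(Service line fails) [AND] = 0.25 × 0.10 × 0.31 × 0.04 = 0.000310
P(Booster path down) [AND] = 0.28 × 0.07 = 0.019600
P(Front circuit unavailable) [OR] = 1 − (1−0.000310) × (1−0.17) × (1−0.019600) × (1−0.14) = 0.300407
P(Braking system failure) [OR] = 1 − (1−0.000029) × (1−0.300407) × (1−0.11) = 0.377380
Rounded to 4 decimal places: P(Braking system failure) ≈ 0.3774.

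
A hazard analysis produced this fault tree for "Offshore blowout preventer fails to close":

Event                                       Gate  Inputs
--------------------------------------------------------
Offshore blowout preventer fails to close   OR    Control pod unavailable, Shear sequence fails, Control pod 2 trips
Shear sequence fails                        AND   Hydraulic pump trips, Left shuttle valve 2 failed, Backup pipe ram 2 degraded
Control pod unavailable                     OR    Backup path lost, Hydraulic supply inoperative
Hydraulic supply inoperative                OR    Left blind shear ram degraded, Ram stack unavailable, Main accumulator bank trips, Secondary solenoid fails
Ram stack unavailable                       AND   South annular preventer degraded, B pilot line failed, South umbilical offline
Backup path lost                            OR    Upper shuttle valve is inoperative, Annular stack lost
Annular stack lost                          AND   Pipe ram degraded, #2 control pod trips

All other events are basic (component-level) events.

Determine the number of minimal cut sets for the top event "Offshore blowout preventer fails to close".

8

Annular stack lost [AND]: one cut set from each child combined → 1 × 1 = 1 cut set(s).
Backup path lost [OR]: union of children's cut sets → 2 cut set(s).
Ram stack unavailable [AND]: one cut set from each child combined → 1 × 1 × 1 = 1 cut set(s).
Hydraulic supply inoperative [OR]: union of children's cut sets → 4 cut set(s).
Control pod unavailable [OR]: union of children's cut sets → 6 cut set(s).
Shear sequence fails [AND]: one cut set from each child combined → 1 × 1 × 1 = 1 cut set(s).
Offshore blowout preventer fails to close [OR]: union of children's cut sets → 8 cut set(s).
Minimal cut sets: {Upper shuttle valve is inoperative}; {#2 control pod trips, Pipe ram degraded}; {Left blind shear ram degraded}; {B pilot line failed, South annular preventer degraded, South umbilical offline}; {Main accumulator bank trips}; {Secondary solenoid fails}; {Backup pipe ram 2 degraded, Hydraulic pump trips, Left shuttle valve 2 failed}; {Control pod 2 trips}.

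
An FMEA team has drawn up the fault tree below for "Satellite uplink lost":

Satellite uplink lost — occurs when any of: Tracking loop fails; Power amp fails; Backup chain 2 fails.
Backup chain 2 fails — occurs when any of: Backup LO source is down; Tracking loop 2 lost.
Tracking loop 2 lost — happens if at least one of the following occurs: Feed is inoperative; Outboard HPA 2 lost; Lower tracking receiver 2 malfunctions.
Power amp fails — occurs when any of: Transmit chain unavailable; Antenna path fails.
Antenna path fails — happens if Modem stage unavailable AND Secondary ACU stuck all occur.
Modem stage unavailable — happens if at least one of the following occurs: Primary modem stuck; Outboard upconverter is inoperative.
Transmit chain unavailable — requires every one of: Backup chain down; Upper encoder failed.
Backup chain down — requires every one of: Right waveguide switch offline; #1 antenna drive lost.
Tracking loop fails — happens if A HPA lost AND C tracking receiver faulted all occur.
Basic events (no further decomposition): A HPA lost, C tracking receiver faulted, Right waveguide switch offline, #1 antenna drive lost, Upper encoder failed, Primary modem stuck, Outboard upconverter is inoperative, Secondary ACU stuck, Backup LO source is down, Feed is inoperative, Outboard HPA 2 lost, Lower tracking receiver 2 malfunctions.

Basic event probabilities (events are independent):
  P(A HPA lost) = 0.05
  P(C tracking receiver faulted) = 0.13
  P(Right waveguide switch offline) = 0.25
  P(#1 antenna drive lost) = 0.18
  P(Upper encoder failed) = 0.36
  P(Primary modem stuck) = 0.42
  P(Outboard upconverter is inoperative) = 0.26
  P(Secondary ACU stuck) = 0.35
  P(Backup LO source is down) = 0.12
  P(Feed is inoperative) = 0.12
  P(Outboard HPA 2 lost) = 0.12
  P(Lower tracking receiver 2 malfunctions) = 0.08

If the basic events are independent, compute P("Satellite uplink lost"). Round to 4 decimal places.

P(Tracking loop fails) [AND] = 0.05 × 0.13 = 0.006500
P(Backup chain down) [AND] = 0.25 × 0.18 = 0.045000
P(Transmit chain unavailable) [AND] = 0.045000 × 0.36 = 0.016200
P(Modem stage unavailable) [OR] = 1 − (1−0.42) × (1−0.26) = 0.570800
P(Antenna path fails) [AND] = 0.570800 × 0.35 = 0.199780
P(Power amp fails) [OR] = 1 − (1−0.016200) × (1−0.199780) = 0.212744
P(Tracking loop 2 lost) [OR] = 1 − (1−0.12) × (1−0.12) × (1−0.08) = 0.287552
P(Backup chain 2 fails) [OR] = 1 − (1−0.12) × (1−0.287552) = 0.373046
P(Satellite uplink lost) [OR] = 1 − (1−0.006500) × (1−0.212744) × (1−0.373046) = 0.509635
Rounded to 4 decimal places: P(Satellite uplink lost) ≈ 0.5096.

0.5096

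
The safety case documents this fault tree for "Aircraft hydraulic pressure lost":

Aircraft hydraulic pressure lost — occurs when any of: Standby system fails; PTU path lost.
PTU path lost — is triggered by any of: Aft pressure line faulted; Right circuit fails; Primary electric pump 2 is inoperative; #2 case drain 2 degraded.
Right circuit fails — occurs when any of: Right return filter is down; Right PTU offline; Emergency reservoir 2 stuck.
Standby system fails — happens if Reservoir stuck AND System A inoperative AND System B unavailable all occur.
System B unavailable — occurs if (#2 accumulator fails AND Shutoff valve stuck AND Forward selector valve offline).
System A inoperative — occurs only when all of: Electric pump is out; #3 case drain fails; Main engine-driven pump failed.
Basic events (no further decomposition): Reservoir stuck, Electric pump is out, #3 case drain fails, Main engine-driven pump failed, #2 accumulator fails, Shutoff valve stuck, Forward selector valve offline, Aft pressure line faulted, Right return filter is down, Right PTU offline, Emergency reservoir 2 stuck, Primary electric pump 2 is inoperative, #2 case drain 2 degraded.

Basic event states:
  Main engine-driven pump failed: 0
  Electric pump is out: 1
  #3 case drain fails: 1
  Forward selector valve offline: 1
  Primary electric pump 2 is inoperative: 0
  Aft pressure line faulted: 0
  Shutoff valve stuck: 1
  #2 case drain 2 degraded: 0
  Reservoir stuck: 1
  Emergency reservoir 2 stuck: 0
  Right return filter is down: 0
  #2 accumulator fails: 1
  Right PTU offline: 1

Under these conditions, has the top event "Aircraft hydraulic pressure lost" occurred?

System A inoperative [AND]: Electric pump is out=occurs, #3 case drain fails=occurs, Main engine-driven pump failed=not → not all inputs occur → does not occur.
System B unavailable [AND]: #2 accumulator fails=occurs, Shutoff valve stuck=occurs, Forward selector valve offline=occurs → all inputs occur → occurs.
Standby system fails [AND]: Reservoir stuck=occurs, System A inoperative=not, System B unavailable=occurs → not all inputs occur → does not occur.
Right circuit fails [OR]: Right return filter is down=not, Right PTU offline=occurs, Emergency reservoir 2 stuck=not → at least one input occurs → occurs.
PTU path lost [OR]: Aft pressure line faulted=not, Right circuit fails=occurs, Primary electric pump 2 is inoperative=not, #2 case drain 2 degraded=not → at least one input occurs → occurs.
Aircraft hydraulic pressure lost [OR]: Standby system fails=not, PTU path lost=occurs → at least one input occurs → occurs.

Yes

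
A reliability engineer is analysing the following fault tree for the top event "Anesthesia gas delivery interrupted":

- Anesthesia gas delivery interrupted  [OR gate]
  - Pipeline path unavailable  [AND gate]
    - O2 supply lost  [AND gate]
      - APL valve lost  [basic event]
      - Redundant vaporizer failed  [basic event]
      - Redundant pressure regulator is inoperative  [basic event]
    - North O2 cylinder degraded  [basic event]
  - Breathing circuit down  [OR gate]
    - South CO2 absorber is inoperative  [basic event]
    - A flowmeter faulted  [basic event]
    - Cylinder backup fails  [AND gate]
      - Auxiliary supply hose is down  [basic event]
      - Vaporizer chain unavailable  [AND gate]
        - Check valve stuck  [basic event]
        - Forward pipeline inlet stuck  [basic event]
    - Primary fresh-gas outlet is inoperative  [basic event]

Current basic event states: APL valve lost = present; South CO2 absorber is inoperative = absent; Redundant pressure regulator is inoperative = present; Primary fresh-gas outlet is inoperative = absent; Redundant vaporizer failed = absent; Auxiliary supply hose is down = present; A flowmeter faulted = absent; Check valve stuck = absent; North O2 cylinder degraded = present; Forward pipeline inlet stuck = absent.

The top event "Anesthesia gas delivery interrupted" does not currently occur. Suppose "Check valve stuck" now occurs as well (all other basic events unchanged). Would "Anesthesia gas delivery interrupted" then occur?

Counterfactual: set "Check valve stuck" to occurred.
O2 supply lost [AND]: APL valve lost=occurs, Redundant vaporizer failed=not, Redundant pressure regulator is inoperative=occurs → not all inputs occur → does not occur.
Pipeline path unavailable [AND]: O2 supply lost=not, North O2 cylinder degraded=occurs → not all inputs occur → does not occur.
Vaporizer chain unavailable [AND]: Check valve stuck=occurs, Forward pipeline inlet stuck=not → not all inputs occur → does not occur.
Cylinder backup fails [AND]: Auxiliary supply hose is down=occurs, Vaporizer chain unavailable=not → not all inputs occur → does not occur.
Breathing circuit down [OR]: South CO2 absorber is inoperative=not, A flowmeter faulted=not, Cylinder backup fails=not, Primary fresh-gas outlet is inoperative=not → no input occurs → does not occur.
Anesthesia gas delivery interrupted [OR]: Pipeline path unavailable=not, Breathing circuit down=not → no input occurs → does not occur.

No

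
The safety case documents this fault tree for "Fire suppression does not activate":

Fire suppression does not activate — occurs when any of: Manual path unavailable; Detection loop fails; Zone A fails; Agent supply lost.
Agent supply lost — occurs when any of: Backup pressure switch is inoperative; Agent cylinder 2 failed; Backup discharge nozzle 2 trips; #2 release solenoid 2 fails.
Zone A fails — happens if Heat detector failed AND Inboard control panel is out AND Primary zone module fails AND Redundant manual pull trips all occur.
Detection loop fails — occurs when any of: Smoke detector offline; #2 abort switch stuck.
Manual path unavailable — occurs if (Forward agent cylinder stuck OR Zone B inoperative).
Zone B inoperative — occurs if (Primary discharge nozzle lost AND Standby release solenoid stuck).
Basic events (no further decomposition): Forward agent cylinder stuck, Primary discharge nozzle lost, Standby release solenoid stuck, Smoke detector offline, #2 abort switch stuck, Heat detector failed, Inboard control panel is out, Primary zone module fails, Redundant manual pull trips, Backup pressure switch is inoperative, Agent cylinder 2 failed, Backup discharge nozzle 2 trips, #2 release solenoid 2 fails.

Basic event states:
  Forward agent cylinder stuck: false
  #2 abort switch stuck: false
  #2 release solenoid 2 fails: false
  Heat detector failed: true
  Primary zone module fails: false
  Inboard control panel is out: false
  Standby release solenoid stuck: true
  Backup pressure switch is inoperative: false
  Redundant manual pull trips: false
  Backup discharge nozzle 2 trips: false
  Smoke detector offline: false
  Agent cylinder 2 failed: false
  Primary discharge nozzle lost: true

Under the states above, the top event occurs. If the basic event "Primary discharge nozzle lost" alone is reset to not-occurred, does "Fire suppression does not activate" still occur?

Counterfactual: set "Primary discharge nozzle lost" to not occurred.
Zone B inoperative [AND]: Primary discharge nozzle lost=not, Standby release solenoid stuck=occurs → not all inputs occur → does not occur.
Manual path unavailable [OR]: Forward agent cylinder stuck=not, Zone B inoperative=not → no input occurs → does not occur.
Detection loop fails [OR]: Smoke detector offline=not, #2 abort switch stuck=not → no input occurs → does not occur.
Zone A fails [AND]: Heat detector failed=occurs, Inboard control panel is out=not, Primary zone module fails=not, Redundant manual pull trips=not → not all inputs occur → does not occur.
Agent supply lost [OR]: Backup pressure switch is inoperative=not, Agent cylinder 2 failed=not, Backup discharge nozzle 2 trips=not, #2 release solenoid 2 fails=not → no input occurs → does not occur.
Fire suppression does not activate [OR]: Manual path unavailable=not, Detection loop fails=not, Zone A fails=not, Agent supply lost=not → no input occurs → does not occur.

No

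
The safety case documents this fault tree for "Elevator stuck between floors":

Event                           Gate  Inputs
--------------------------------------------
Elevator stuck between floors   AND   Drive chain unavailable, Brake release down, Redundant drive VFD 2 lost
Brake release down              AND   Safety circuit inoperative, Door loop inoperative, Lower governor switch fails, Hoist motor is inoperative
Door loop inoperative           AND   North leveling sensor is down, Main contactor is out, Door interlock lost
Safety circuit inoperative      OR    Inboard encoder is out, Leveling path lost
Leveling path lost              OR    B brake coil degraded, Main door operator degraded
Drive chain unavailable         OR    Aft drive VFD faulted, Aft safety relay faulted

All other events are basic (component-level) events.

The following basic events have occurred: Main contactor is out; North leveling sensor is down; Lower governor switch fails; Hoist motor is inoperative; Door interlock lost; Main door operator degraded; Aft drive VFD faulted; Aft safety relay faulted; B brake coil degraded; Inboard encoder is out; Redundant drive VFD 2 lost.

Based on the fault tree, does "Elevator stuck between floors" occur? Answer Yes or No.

Yes

Drive chain unavailable [OR]: Aft drive VFD faulted=occurs, Aft safety relay faulted=occurs → at least one input occurs → occurs.
Leveling path lost [OR]: B brake coil degraded=occurs, Main door operator degraded=occurs → at least one input occurs → occurs.
Safety circuit inoperative [OR]: Inboard encoder is out=occurs, Leveling path lost=occurs → at least one input occurs → occurs.
Door loop inoperative [AND]: North leveling sensor is down=occurs, Main contactor is out=occurs, Door interlock lost=occurs → all inputs occur → occurs.
Brake release down [AND]: Safety circuit inoperative=occurs, Door loop inoperative=occurs, Lower governor switch fails=occurs, Hoist motor is inoperative=occurs → all inputs occur → occurs.
Elevator stuck between floors [AND]: Drive chain unavailable=occurs, Brake release down=occurs, Redundant drive VFD 2 lost=occurs → all inputs occur → occurs.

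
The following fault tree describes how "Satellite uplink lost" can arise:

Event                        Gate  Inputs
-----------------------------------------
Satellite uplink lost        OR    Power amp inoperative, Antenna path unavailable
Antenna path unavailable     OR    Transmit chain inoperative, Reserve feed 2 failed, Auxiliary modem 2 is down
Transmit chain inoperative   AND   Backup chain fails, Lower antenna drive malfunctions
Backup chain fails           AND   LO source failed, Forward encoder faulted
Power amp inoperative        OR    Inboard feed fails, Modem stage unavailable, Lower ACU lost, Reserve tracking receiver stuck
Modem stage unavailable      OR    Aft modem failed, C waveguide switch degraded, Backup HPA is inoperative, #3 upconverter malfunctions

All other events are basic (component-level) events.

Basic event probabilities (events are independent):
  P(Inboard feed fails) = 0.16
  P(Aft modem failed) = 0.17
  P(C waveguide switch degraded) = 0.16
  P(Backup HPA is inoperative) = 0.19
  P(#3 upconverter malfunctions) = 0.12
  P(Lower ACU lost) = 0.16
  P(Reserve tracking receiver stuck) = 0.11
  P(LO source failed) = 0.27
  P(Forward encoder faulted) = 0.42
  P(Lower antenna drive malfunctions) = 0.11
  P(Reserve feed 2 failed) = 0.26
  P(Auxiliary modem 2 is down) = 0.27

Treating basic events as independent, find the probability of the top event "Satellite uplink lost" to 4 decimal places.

P(Modem stage unavailable) [OR] = 1 − (1−0.17) × (1−0.16) × (1−0.19) × (1−0.12) = 0.503036
P(Power amp inoperative) [OR] = 1 − (1−0.16) × (1−0.503036) × (1−0.16) × (1−0.11) = 0.687915
P(Backup chain fails) [AND] = 0.27 × 0.42 = 0.113400
P(Transmit chain inoperative) [AND] = 0.113400 × 0.11 = 0.012474
P(Antenna path unavailable) [OR] = 1 − (1−0.012474) × (1−0.26) × (1−0.27) = 0.466538
P(Satellite uplink lost) [OR] = 1 − (1−0.687915) × (1−0.466538) = 0.833515
Rounded to 4 decimal places: P(Satellite uplink lost) ≈ 0.8335.

0.8335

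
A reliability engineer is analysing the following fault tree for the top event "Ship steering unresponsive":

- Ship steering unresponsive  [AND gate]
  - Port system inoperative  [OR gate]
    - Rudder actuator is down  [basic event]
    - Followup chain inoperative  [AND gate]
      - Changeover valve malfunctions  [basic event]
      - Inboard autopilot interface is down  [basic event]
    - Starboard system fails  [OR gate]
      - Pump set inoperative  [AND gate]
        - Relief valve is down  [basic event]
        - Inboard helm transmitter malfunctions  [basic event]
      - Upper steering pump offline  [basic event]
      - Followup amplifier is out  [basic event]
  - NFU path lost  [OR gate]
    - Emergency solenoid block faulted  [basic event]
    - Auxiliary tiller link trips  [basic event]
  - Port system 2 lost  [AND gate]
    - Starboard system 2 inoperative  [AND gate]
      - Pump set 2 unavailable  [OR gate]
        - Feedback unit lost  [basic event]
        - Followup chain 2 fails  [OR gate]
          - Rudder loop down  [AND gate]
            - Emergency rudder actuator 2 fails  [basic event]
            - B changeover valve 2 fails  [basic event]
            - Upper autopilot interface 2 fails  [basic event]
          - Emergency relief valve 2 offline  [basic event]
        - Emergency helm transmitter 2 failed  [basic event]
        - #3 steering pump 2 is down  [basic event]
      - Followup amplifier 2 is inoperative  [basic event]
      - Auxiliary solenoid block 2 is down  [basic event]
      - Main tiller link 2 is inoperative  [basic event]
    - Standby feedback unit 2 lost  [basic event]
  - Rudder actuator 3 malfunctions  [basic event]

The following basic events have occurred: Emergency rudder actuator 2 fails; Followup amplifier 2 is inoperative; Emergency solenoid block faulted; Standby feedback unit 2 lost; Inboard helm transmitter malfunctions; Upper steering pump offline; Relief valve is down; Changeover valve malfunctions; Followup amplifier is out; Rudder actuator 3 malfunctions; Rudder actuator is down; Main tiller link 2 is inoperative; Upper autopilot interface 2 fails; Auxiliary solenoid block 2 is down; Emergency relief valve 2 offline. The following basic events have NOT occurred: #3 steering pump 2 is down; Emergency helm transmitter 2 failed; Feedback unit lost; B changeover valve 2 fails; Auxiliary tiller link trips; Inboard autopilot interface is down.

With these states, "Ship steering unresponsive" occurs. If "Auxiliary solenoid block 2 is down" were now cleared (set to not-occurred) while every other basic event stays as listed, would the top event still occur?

Counterfactual: set "Auxiliary solenoid block 2 is down" to not occurred.
Followup chain inoperative [AND]: Changeover valve malfunctions=occurs, Inboard autopilot interface is down=not → not all inputs occur → does not occur.
Pump set inoperative [AND]: Relief valve is down=occurs, Inboard helm transmitter malfunctions=occurs → all inputs occur → occurs.
Starboard system fails [OR]: Pump set inoperative=occurs, Upper steering pump offline=occurs, Followup amplifier is out=occurs → at least one input occurs → occurs.
Port system inoperative [OR]: Rudder actuator is down=occurs, Followup chain inoperative=not, Starboard system fails=occurs → at least one input occurs → occurs.
NFU path lost [OR]: Emergency solenoid block faulted=occurs, Auxiliary tiller link trips=not → at least one input occurs → occurs.
Rudder loop down [AND]: Emergency rudder actuator 2 fails=occurs, B changeover valve 2 fails=not, Upper autopilot interface 2 fails=occurs → not all inputs occur → does not occur.
Followup chain 2 fails [OR]: Rudder loop down=not, Emergency relief valve 2 offline=occurs → at least one input occurs → occurs.
Pump set 2 unavailable [OR]: Feedback unit lost=not, Followup chain 2 fails=occurs, Emergency helm transmitter 2 failed=not, #3 steering pump 2 is down=not → at least one input occurs → occurs.
Starboard system 2 inoperative [AND]: Pump set 2 unavailable=occurs, Followup amplifier 2 is inoperative=occurs, Auxiliary solenoid block 2 is down=not, Main tiller link 2 is inoperative=occurs → not all inputs occur → does not occur.
Port system 2 lost [AND]: Starboard system 2 inoperative=not, Standby feedback unit 2 lost=occurs → not all inputs occur → does not occur.
Ship steering unresponsive [AND]: Port system inoperative=occurs, NFU path lost=occurs, Port system 2 lost=not, Rudder actuator 3 malfunctions=occurs → not all inputs occur → does not occur.

No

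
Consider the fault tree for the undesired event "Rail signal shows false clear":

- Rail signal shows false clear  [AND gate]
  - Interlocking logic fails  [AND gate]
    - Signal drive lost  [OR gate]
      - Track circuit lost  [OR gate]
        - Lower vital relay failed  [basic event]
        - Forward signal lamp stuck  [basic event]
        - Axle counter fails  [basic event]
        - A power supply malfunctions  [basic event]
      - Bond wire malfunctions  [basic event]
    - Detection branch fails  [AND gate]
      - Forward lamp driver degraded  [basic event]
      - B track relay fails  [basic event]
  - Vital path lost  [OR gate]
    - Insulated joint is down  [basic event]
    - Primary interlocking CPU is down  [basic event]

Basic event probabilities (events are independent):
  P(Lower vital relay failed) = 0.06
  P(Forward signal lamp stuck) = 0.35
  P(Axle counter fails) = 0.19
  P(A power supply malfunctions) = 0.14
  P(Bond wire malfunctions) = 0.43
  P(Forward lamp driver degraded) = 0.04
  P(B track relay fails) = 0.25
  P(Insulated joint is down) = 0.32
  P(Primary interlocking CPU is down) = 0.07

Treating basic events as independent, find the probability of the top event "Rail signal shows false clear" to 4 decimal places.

0.0028

P(Track circuit lost) [OR] = 1 − (1−0.06) × (1−0.35) × (1−0.19) × (1−0.14) = 0.574377
P(Signal drive lost) [OR] = 1 − (1−0.574377) × (1−0.43) = 0.757395
P(Detection branch fails) [AND] = 0.04 × 0.25 = 0.010000
P(Interlocking logic fails) [AND] = 0.757395 × 0.010000 = 0.007574
P(Vital path lost) [OR] = 1 − (1−0.32) × (1−0.07) = 0.367600
P(Rail signal shows false clear) [AND] = 0.007574 × 0.367600 = 0.002784
Rounded to 4 decimal places: P(Rail signal shows false clear) ≈ 0.0028.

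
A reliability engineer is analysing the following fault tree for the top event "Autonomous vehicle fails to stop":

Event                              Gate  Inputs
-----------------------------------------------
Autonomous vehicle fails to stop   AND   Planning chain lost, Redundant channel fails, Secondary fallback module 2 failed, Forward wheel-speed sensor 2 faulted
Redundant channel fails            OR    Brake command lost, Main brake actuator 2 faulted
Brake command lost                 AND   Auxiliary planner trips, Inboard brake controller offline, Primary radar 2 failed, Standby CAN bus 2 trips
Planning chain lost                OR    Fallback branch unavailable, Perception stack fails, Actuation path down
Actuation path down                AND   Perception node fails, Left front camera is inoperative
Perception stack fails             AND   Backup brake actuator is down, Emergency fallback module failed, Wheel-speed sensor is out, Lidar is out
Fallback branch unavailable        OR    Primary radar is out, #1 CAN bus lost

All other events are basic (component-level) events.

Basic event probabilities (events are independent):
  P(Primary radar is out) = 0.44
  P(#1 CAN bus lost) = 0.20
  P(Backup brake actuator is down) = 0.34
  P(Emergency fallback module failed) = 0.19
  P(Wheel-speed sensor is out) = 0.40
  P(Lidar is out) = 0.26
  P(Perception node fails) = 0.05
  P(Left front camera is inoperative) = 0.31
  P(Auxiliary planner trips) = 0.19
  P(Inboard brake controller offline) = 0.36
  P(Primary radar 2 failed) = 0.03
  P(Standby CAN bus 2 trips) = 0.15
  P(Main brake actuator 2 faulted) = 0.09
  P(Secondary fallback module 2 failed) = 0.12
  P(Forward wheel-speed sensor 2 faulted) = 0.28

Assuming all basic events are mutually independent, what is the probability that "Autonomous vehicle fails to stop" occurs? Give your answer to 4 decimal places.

P(Fallback branch unavailable) [OR] = 1 − (1−0.44) × (1−0.20) = 0.552000
P(Perception stack fails) [AND] = 0.34 × 0.19 × 0.40 × 0.26 = 0.006718
P(Actuation path down) [AND] = 0.05 × 0.31 = 0.015500
P(Planning chain lost) [OR] = 1 − (1−0.552000) × (1−0.006718) × (1−0.015500) = 0.561907
P(Brake command lost) [AND] = 0.19 × 0.36 × 0.03 × 0.15 = 0.000308
P(Redundant channel fails) [OR] = 1 − (1−0.000308) × (1−0.09) = 0.090280
P(Autonomous vehicle fails to stop) [AND] = 0.561907 × 0.090280 × 0.12 × 0.28 = 0.001704
Rounded to 4 decimal places: P(Autonomous vehicle fails to stop) ≈ 0.0017.

0.0017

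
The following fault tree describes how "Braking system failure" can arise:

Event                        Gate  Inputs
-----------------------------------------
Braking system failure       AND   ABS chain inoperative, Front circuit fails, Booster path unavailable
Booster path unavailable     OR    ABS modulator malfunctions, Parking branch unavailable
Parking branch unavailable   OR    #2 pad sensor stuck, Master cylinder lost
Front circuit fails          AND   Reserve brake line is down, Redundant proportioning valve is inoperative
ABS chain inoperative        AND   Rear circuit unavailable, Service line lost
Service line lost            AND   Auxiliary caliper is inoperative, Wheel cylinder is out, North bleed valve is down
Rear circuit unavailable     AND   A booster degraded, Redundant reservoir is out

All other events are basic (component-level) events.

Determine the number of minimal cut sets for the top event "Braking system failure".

Rear circuit unavailable [AND]: one cut set from each child combined → 1 × 1 = 1 cut set(s).
Service line lost [AND]: one cut set from each child combined → 1 × 1 × 1 = 1 cut set(s).
ABS chain inoperative [AND]: one cut set from each child combined → 1 × 1 = 1 cut set(s).
Front circuit fails [AND]: one cut set from each child combined → 1 × 1 = 1 cut set(s).
Parking branch unavailable [OR]: union of children's cut sets → 2 cut set(s).
Booster path unavailable [OR]: union of children's cut sets → 3 cut set(s).
Braking system failure [AND]: one cut set from each child combined → 1 × 1 × 3 = 3 cut set(s).
Minimal cut sets: {A booster degraded, ABS modulator malfunctions, Auxiliary caliper is inoperative, North bleed valve is down, Redundant proportioning valve is inoperative, Redundant reservoir is out, Reserve brake line is down, Wheel cylinder is out}; {#2 pad sensor stuck, A booster degraded, Auxiliary caliper is inoperative, North bleed valve is down, Redundant proportioning valve is inoperative, Redundant reservoir is out, Reserve brake line is down, Wheel cylinder is out}; {A booster degraded, Auxiliary caliper is inoperative, Master cylinder lost, North bleed valve is down, Redundant proportioning valve is inoperative, Redundant reservoir is out, Reserve brake line is down, Wheel cylinder is out}.

3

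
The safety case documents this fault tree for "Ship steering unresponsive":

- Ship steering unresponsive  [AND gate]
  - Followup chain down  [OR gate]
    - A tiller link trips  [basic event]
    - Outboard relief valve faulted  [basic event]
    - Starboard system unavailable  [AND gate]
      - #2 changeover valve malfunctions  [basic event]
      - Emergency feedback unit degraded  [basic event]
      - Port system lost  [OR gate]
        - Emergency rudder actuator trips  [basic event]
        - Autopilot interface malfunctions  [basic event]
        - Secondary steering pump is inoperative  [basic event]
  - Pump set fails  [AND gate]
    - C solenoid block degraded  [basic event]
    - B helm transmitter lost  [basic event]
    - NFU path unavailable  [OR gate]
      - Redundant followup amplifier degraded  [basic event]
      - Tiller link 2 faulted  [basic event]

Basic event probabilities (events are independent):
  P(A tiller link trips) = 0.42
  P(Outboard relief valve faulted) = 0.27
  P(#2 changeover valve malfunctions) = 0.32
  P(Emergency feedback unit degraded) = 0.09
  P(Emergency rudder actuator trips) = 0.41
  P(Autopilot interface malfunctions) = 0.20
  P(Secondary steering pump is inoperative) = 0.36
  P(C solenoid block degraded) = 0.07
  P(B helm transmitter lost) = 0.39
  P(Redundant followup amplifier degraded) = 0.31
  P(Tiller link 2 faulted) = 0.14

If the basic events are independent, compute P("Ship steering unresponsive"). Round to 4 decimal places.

0.0065

P(Port system lost) [OR] = 1 − (1−0.41) × (1−0.20) × (1−0.36) = 0.697920
P(Starboard system unavailable) [AND] = 0.32 × 0.09 × 0.697920 = 0.020100
P(Followup chain down) [OR] = 1 − (1−0.42) × (1−0.27) × (1−0.020100) = 0.585110
P(NFU path unavailable) [OR] = 1 − (1−0.31) × (1−0.14) = 0.406600
P(Pump set fails) [AND] = 0.07 × 0.39 × 0.406600 = 0.011100
P(Ship steering unresponsive) [AND] = 0.585110 × 0.011100 = 0.006495
Rounded to 4 decimal places: P(Ship steering unresponsive) ≈ 0.0065.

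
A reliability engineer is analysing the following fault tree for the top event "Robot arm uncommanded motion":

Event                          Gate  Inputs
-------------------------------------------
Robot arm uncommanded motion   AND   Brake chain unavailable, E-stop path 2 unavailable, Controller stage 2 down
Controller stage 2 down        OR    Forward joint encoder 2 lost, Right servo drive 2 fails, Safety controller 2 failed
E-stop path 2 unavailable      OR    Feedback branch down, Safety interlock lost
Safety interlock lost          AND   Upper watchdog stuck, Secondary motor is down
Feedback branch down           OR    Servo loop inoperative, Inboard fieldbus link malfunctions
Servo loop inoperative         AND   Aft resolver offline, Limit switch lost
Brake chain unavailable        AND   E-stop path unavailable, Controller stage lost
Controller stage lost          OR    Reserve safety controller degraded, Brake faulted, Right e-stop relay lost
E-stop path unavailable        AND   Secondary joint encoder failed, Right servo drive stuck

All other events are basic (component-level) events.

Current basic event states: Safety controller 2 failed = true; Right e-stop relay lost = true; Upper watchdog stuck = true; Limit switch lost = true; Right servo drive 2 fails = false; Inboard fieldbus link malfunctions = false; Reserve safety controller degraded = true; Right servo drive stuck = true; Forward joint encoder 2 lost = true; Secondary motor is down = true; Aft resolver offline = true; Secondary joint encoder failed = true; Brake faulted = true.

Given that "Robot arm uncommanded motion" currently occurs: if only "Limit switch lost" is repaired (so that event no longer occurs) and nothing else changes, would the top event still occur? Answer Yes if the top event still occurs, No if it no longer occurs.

Yes

Counterfactual: set "Limit switch lost" to not occurred.
E-stop path unavailable [AND]: Secondary joint encoder failed=occurs, Right servo drive stuck=occurs → all inputs occur → occurs.
Controller stage lost [OR]: Reserve safety controller degraded=occurs, Brake faulted=occurs, Right e-stop relay lost=occurs → at least one input occurs → occurs.
Brake chain unavailable [AND]: E-stop path unavailable=occurs, Controller stage lost=occurs → all inputs occur → occurs.
Servo loop inoperative [AND]: Aft resolver offline=occurs, Limit switch lost=not → not all inputs occur → does not occur.
Feedback branch down [OR]: Servo loop inoperative=not, Inboard fieldbus link malfunctions=not → no input occurs → does not occur.
Safety interlock lost [AND]: Upper watchdog stuck=occurs, Secondary motor is down=occurs → all inputs occur → occurs.
E-stop path 2 unavailable [OR]: Feedback branch down=not, Safety interlock lost=occurs → at least one input occurs → occurs.
Controller stage 2 down [OR]: Forward joint encoder 2 lost=occurs, Right servo drive 2 fails=not, Safety controller 2 failed=occurs → at least one input occurs → occurs.
Robot arm uncommanded motion [AND]: Brake chain unavailable=occurs, E-stop path 2 unavailable=occurs, Controller stage 2 down=occurs → all inputs occur → occurs.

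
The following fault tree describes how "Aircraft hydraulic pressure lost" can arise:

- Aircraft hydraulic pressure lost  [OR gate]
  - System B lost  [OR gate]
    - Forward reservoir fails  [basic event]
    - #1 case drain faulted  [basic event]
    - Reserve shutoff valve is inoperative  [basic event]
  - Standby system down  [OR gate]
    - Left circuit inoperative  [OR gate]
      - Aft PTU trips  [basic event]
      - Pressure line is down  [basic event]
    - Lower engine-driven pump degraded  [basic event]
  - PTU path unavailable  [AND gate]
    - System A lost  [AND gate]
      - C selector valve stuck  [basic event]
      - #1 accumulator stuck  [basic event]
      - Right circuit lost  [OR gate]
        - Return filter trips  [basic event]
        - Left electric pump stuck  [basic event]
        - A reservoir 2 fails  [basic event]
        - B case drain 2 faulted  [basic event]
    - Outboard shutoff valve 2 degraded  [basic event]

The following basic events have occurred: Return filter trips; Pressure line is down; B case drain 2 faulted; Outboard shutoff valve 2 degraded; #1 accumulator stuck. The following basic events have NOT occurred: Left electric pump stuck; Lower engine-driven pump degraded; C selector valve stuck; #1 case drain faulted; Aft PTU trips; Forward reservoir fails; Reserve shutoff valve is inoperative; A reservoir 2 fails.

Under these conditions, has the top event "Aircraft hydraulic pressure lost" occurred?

Yes

System B lost [OR]: Forward reservoir fails=not, #1 case drain faulted=not, Reserve shutoff valve is inoperative=not → no input occurs → does not occur.
Left circuit inoperative [OR]: Aft PTU trips=not, Pressure line is down=occurs → at least one input occurs → occurs.
Standby system down [OR]: Left circuit inoperative=occurs, Lower engine-driven pump degraded=not → at least one input occurs → occurs.
Right circuit lost [OR]: Return filter trips=occurs, Left electric pump stuck=not, A reservoir 2 fails=not, B case drain 2 faulted=occurs → at least one input occurs → occurs.
System A lost [AND]: C selector valve stuck=not, #1 accumulator stuck=occurs, Right circuit lost=occurs → not all inputs occur → does not occur.
PTU path unavailable [AND]: System A lost=not, Outboard shutoff valve 2 degraded=occurs → not all inputs occur → does not occur.
Aircraft hydraulic pressure lost [OR]: System B lost=not, Standby system down=occurs, PTU path unavailable=not → at least one input occurs → occurs.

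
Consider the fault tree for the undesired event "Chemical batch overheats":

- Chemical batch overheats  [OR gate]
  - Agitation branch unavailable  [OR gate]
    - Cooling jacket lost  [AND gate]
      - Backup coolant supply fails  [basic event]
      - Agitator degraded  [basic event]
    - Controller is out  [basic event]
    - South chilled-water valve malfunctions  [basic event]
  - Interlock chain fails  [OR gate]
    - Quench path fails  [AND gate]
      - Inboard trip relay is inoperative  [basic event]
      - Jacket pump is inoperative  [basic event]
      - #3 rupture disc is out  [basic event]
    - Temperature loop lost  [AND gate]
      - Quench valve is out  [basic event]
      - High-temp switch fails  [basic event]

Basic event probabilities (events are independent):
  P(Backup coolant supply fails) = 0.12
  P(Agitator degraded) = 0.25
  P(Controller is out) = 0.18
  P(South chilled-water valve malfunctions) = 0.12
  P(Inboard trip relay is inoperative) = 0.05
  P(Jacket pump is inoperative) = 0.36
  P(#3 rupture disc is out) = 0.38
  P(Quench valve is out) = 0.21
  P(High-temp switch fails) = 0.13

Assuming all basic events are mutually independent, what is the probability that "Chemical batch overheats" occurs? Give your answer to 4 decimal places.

0.3238

P(Cooling jacket lost) [AND] = 0.12 × 0.25 = 0.030000
P(Agitation branch unavailable) [OR] = 1 − (1−0.030000) × (1−0.18) × (1−0.12) = 0.300048
P(Quench path fails) [AND] = 0.05 × 0.36 × 0.38 = 0.006840
P(Temperature loop lost) [AND] = 0.21 × 0.13 = 0.027300
P(Interlock chain fails) [OR] = 1 − (1−0.006840) × (1−0.027300) = 0.033953
P(Chemical batch overheats) [OR] = 1 − (1−0.300048) × (1−0.033953) = 0.323813
Rounded to 4 decimal places: P(Chemical batch overheats) ≈ 0.3238.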